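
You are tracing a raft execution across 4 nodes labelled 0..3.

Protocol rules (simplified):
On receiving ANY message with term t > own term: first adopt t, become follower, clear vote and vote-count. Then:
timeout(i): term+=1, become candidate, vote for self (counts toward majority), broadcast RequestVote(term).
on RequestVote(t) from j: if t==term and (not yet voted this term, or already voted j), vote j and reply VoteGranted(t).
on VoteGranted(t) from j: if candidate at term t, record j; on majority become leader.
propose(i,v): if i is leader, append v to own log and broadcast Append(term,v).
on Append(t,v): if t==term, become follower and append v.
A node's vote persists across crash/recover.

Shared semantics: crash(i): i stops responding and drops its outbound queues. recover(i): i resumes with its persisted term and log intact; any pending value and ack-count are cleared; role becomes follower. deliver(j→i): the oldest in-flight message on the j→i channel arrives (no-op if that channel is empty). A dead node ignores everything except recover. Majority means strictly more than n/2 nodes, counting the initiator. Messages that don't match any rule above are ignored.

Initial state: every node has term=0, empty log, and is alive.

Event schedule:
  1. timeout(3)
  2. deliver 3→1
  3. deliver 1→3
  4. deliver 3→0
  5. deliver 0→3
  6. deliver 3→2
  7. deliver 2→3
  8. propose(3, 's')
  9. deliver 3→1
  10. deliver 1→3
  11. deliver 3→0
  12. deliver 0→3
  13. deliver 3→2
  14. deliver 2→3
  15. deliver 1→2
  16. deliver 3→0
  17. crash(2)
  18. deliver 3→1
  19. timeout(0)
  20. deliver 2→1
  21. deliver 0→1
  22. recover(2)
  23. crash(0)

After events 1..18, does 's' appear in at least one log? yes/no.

yes

after 1 — timeout(3): n3:cand/t1/[-]
after 2 — deliver 3→1: n1:foll/t1/[-]
after 3 — deliver 1→3: ·
after 4 — deliver 3→0: n0:foll/t1/[-]
after 5 — deliver 0→3: n3:lead/t1/[-]
after 6 — deliver 3→2: n2:foll/t1/[-]
after 7 — deliver 2→3: ·
after 8 — propose(3,'s'): n3:lead/t1/[s]
after 9 — deliver 3→1: n1:foll/t1/[s]
after 10 — deliver 1→3: ·
after 11 — deliver 3→0: n0:foll/t1/[s]
after 12 — deliver 0→3: ·
after 13 — deliver 3→2: n2:foll/t1/[s]
after 14 — deliver 2→3: ·
after 15 — deliver 1→2: ·
after 16 — deliver 3→0: ·
after 17 — crash(2): n2:✗foll/t1/[s]
after 18 — deliver 3→1: ·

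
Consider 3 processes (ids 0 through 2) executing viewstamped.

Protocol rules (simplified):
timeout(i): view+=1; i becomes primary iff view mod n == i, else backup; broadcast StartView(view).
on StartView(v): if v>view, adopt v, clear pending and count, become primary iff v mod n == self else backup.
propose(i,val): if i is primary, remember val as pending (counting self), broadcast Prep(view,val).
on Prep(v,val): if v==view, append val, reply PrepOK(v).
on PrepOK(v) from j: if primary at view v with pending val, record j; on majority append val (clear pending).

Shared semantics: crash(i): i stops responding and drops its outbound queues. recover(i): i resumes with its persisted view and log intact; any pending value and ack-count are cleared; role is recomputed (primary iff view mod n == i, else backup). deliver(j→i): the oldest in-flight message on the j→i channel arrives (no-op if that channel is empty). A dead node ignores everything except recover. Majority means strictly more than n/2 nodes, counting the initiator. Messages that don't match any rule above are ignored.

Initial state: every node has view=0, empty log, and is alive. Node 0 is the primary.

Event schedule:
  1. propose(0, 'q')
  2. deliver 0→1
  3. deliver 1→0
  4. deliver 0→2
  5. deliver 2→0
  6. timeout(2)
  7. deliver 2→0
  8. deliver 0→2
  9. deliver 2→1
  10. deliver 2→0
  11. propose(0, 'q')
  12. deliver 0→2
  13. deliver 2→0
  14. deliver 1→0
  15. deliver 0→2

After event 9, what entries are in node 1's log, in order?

after 1 — propose(0,'q'): ·
after 2 — deliver 0→1: n1:back/v0/[q]
after 3 — deliver 1→0: n0:prim/v0/[q]
after 4 — deliver 0→2: n2:back/v0/[q]
after 5 — deliver 2→0: ·
after 6 — timeout(2): n2:back/v1/[q]
after 7 — deliver 2→0: n0:back/v1/[q]
after 8 — deliver 0→2: ·
after 9 — deliver 2→1: n1:prim/v1/[q]

q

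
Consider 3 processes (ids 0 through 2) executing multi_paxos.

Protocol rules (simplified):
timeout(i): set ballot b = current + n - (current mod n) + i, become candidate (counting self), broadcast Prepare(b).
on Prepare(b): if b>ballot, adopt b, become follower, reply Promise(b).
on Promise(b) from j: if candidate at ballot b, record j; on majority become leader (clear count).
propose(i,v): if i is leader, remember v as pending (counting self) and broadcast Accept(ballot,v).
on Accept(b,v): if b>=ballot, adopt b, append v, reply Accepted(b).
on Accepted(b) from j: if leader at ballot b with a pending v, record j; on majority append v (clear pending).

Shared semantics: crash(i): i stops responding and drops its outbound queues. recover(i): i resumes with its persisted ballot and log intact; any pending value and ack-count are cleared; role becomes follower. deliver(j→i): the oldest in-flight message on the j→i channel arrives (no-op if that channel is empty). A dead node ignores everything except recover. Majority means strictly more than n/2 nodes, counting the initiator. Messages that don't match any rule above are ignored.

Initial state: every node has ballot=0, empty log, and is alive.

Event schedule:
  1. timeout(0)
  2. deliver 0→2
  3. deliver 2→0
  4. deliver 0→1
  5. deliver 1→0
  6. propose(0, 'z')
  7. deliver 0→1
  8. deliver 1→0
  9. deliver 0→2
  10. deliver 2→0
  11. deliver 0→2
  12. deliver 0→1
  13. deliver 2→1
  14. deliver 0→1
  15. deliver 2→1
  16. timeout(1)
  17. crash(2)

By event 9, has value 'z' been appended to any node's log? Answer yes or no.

yes

[1] timeout(0) → N0(cand b3 [-])
[2] deliver 0→2 → N2(foll b3 [-])
[3] deliver 2→0 → N0(lead b3 [-])
[4] deliver 0→1 → N1(foll b3 [-])
[5] deliver 1→0 → ∅
[6] propose(0,'z') → ∅
[7] deliver 0→1 → N1(foll b3 [z])
[8] deliver 1→0 → N0(lead b3 [z])
[9] deliver 0→2 → N2(foll b3 [z])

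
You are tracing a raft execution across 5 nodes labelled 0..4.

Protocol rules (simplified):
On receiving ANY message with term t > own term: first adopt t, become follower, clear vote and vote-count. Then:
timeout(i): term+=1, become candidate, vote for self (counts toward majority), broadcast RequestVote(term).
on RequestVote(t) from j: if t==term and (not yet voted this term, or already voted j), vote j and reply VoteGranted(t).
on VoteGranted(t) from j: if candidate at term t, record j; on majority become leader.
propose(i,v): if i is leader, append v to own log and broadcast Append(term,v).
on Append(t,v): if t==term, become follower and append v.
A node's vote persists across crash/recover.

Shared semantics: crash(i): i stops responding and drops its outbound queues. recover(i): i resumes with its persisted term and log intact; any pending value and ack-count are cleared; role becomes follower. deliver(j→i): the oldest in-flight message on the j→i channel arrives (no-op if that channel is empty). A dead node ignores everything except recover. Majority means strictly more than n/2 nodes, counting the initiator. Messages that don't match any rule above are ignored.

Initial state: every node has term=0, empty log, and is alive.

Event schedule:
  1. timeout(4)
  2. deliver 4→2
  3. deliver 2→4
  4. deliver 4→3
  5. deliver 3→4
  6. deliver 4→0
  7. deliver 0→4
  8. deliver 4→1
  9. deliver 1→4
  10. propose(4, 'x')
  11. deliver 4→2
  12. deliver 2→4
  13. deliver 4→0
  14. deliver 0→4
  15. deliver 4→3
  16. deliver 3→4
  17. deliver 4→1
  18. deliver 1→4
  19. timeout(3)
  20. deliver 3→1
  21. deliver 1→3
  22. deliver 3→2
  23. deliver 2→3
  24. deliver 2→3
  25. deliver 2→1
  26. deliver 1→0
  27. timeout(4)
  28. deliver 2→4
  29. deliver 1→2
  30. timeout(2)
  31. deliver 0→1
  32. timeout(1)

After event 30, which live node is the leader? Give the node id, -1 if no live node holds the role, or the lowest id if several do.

3

[1] timeout(4) → N4(cand t1 [-])
[2] deliver 4→2 → N2(foll t1 [-])
[3] deliver 2→4 → ∅
[4] deliver 4→3 → N3(foll t1 [-])
[5] deliver 3→4 → N4(lead t1 [-])
[6] deliver 4→0 → N0(foll t1 [-])
[7] deliver 0→4 → ∅
[8] deliver 4→1 → N1(foll t1 [-])
[9] deliver 1→4 → ∅
[10] propose(4,'x') → N4(lead t1 [x])
[11] deliver 4→2 → N2(foll t1 [x])
[12] deliver 2→4 → ∅
[13] deliver 4→0 → N0(foll t1 [x])
[14] deliver 0→4 → ∅
[15] deliver 4→3 → N3(foll t1 [x])
[16] deliver 3→4 → ∅
[17] deliver 4→1 → N1(foll t1 [x])
[18] deliver 1→4 → ∅
[19] timeout(3) → N3(cand t2 [x])
[20] deliver 3→1 → N1(foll t2 [x])
[21] deliver 1→3 → ∅
[22] deliver 3→2 → N2(foll t2 [x])
[23] deliver 2→3 → N3(lead t2 [x])
[24] deliver 2→3 → ∅
[25] deliver 2→1 → ∅
[26] deliver 1→0 → ∅
[27] timeout(4) → N4(cand t2 [x])
[28] deliver 2→4 → ∅
[29] deliver 1→2 → ∅
[30] timeout(2) → N2(cand t3 [x])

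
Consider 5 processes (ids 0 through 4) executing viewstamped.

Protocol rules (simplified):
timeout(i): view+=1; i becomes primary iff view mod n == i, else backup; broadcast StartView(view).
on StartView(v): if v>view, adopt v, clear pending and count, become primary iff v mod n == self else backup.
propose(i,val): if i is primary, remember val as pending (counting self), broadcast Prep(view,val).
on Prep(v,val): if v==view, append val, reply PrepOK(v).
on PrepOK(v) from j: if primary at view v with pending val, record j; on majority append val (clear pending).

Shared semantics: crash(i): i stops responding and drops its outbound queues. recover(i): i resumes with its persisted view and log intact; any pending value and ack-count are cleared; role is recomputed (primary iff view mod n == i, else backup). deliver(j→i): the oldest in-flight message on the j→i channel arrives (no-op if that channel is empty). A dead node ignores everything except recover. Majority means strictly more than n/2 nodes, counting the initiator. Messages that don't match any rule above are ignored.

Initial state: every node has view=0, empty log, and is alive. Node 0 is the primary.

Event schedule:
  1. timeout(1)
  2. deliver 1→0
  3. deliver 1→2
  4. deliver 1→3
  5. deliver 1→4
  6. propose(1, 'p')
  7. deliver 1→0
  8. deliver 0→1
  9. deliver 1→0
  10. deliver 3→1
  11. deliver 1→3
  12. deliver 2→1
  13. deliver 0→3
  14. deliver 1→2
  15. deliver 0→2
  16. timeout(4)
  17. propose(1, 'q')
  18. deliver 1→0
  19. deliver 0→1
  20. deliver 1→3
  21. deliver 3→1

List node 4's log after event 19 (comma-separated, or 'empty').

empty

1. timeout(1):  <1:prim v1 ->
2. deliver 1→0:  <0:back v1 ->
3. deliver 1→2:  <2:back v1 ->
4. deliver 1→3:  <3:back v1 ->
5. deliver 1→4:  <4:back v1 ->
6. propose(1,'p'):  nop
7. deliver 1→0:  <0:back v1 p>
8. deliver 0→1:  nop
9. deliver 1→0:  nop
10. deliver 3→1:  nop
11. deliver 1→3:  <3:back v1 p>
12. deliver 2→1:  nop
13. deliver 0→3:  nop
14. deliver 1→2:  <2:back v1 p>
15. deliver 0→2:  nop
16. timeout(4):  <4:back v2 ->
17. propose(1,'q'):  nop
18. deliver 1→0:  <0:back v1 p,q>
19. deliver 0→1:  nop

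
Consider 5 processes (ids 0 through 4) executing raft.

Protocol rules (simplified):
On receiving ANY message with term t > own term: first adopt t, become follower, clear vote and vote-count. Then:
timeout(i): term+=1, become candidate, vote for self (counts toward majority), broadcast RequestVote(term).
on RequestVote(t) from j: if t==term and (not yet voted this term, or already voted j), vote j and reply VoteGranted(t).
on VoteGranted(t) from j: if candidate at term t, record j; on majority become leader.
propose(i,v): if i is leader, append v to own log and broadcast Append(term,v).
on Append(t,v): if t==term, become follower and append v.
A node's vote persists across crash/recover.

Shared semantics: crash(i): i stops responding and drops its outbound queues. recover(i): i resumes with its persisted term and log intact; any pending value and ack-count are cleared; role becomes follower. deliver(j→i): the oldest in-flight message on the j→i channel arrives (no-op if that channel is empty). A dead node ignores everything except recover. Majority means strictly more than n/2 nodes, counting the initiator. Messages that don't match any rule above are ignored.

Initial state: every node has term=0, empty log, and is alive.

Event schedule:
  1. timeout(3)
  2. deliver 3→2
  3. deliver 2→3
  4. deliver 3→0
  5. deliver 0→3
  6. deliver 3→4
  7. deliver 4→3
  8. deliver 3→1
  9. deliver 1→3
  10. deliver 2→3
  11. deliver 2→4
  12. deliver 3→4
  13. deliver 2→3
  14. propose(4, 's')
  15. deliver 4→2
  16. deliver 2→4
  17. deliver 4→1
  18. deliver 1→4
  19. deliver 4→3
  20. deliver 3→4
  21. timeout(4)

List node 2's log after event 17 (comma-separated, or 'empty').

1. timeout(3):  <3:cand t1 ->
2. deliver 3→2:  <2:foll t1 ->
3. deliver 2→3:  nop
4. deliver 3→0:  <0:foll t1 ->
5. deliver 0→3:  <3:lead t1 ->
6. deliver 3→4:  <4:foll t1 ->
7. deliver 4→3:  nop
8. deliver 3→1:  <1:foll t1 ->
9. deliver 1→3:  nop
10. deliver 2→3:  nop
11. deliver 2→4:  nop
12. deliver 3→4:  nop
13. deliver 2→3:  nop
14. propose(4,'s'):  nop
15. deliver 4→2:  nop
16. deliver 2→4:  nop
17. deliver 4→1:  nop

empty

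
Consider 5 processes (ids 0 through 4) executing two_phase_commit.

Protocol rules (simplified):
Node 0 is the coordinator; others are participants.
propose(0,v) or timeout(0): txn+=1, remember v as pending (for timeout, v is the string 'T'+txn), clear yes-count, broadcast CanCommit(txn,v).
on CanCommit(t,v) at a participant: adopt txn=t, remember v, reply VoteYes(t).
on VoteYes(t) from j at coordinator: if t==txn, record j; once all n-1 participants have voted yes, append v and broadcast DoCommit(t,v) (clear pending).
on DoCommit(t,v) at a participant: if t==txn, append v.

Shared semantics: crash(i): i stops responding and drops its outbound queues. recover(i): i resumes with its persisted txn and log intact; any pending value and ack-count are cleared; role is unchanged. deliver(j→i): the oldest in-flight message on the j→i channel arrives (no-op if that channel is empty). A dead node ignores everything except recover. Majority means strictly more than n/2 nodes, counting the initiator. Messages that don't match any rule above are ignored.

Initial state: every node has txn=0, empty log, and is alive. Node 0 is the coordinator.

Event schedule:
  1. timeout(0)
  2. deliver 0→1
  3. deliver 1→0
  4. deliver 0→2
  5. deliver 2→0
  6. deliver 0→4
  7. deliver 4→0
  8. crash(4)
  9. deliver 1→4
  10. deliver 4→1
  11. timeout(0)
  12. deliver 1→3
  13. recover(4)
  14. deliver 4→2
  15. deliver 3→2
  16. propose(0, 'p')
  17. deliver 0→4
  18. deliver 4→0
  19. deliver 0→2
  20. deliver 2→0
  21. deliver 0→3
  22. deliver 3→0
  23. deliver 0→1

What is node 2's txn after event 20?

2

1. timeout(0):  <0:coor t1 ->
2. deliver 0→1:  <1:part t1 ->
3. deliver 1→0:  nop
4. deliver 0→2:  <2:part t1 ->
5. deliver 2→0:  nop
6. deliver 0→4:  <4:part t1 ->
7. deliver 4→0:  nop
8. crash(4):  <4:✗part t1 ->
9. deliver 1→4:  nop
10. deliver 4→1:  nop
11. timeout(0):  <0:coor t2 ->
12. deliver 1→3:  nop
13. recover(4):  <4:part t1 ->
14. deliver 4→2:  nop
15. deliver 3→2:  nop
16. propose(0,'p'):  <0:coor t3 ->
17. deliver 0→4:  <4:part t2 ->
18. deliver 4→0:  nop
19. deliver 0→2:  <2:part t2 ->
20. deliver 2→0:  nop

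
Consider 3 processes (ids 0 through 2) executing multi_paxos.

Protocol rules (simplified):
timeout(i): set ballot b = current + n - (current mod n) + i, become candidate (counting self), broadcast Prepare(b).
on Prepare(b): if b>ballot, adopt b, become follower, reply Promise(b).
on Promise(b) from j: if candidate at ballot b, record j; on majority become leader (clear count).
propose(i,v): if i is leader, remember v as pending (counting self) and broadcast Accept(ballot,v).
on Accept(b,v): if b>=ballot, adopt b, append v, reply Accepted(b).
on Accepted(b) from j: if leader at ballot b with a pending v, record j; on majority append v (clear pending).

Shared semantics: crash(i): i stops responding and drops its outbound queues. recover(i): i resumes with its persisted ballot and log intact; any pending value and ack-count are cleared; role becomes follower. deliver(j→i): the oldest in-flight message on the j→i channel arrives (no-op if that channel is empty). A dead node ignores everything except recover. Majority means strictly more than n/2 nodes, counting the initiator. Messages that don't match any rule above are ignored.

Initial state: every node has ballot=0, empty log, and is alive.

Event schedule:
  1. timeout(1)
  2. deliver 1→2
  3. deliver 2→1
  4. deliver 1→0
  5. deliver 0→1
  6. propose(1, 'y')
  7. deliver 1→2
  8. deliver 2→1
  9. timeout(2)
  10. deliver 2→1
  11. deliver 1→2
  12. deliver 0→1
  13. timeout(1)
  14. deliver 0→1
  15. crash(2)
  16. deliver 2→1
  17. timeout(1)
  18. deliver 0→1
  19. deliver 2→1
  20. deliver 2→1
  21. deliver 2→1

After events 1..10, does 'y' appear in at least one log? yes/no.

step 1 timeout(1): 1={cand,b=4,log=-}
step 2 deliver 1→2: 2={foll,b=4,log=-}
step 3 deliver 2→1: 1={lead,b=4,log=-}
step 4 deliver 1→0: 0={foll,b=4,log=-}
step 5 deliver 0→1: —
step 6 propose(1,'y'): —
step 7 deliver 1→2: 2={foll,b=4,log=y}
step 8 deliver 2→1: 1={lead,b=4,log=y}
step 9 timeout(2): 2={cand,b=8,log=y}
step 10 deliver 2→1: 1={foll,b=8,log=y}

yes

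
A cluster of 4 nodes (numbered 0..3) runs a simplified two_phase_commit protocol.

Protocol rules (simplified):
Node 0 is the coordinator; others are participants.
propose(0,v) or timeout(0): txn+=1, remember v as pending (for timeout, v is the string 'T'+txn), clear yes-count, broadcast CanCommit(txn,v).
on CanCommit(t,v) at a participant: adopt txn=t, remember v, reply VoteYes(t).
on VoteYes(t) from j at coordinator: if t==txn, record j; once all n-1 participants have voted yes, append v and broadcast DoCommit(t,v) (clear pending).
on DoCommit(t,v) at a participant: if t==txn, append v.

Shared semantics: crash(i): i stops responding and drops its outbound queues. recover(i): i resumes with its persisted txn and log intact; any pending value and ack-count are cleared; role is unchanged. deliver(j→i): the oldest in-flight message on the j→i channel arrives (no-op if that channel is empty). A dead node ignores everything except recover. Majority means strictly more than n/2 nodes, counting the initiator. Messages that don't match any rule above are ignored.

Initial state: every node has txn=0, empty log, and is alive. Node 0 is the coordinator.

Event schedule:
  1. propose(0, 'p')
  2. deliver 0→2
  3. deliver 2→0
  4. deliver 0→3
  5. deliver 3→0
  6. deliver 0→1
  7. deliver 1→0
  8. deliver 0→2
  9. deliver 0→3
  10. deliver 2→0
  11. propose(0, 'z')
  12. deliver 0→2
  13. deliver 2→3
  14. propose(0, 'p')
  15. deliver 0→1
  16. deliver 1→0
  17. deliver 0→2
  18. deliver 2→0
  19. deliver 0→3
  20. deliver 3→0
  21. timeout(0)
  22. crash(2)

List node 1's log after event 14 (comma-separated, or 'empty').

1. propose(0,'p'):  <0:coor t1 ->
2. deliver 0→2:  <2:part t1 ->
3. deliver 2→0:  nop
4. deliver 0→3:  <3:part t1 ->
5. deliver 3→0:  nop
6. deliver 0→1:  <1:part t1 ->
7. deliver 1→0:  <0:coor t1 p>
8. deliver 0→2:  <2:part t1 p>
9. deliver 0→3:  <3:part t1 p>
10. deliver 2→0:  nop
11. propose(0,'z'):  <0:coor t2 p>
12. deliver 0→2:  <2:part t2 p>
13. deliver 2→3:  nop
14. propose(0,'p'):  <0:coor t3 p>

empty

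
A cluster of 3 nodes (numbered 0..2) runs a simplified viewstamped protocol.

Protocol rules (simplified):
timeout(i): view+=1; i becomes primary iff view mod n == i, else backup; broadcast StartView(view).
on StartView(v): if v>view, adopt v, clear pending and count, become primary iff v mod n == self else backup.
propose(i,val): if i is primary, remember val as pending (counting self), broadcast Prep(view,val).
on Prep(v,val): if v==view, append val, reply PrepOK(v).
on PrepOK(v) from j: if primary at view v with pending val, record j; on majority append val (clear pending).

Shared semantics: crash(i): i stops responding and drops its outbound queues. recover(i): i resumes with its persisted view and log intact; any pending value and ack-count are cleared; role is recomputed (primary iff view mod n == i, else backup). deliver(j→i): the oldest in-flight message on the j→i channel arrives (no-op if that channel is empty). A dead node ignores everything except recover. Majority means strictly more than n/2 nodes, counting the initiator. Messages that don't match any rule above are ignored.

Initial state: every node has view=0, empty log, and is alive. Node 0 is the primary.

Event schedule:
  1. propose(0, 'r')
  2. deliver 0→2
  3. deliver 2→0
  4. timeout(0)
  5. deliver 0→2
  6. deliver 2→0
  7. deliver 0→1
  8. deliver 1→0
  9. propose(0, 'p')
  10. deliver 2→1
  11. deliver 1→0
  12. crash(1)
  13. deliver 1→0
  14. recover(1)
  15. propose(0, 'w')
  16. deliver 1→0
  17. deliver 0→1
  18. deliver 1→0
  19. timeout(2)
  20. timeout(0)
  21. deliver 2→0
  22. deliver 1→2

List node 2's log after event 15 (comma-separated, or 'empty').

step 1 propose(0,'r'): —
step 2 deliver 0→2: 2={back,v=0,log=r}
step 3 deliver 2→0: 0={prim,v=0,log=r}
step 4 timeout(0): 0={back,v=1,log=r}
step 5 deliver 0→2: 2={back,v=1,log=r}
step 6 deliver 2→0: —
step 7 deliver 0→1: 1={back,v=0,log=r}
step 8 deliver 1→0: —
step 9 propose(0,'p'): —
step 10 deliver 2→1: —
step 11 deliver 1→0: —
step 12 crash(1): 1={✗back,v=0,log=r}
step 13 deliver 1→0: —
step 14 recover(1): 1={back,v=0,log=r}
step 15 propose(0,'w'): —

r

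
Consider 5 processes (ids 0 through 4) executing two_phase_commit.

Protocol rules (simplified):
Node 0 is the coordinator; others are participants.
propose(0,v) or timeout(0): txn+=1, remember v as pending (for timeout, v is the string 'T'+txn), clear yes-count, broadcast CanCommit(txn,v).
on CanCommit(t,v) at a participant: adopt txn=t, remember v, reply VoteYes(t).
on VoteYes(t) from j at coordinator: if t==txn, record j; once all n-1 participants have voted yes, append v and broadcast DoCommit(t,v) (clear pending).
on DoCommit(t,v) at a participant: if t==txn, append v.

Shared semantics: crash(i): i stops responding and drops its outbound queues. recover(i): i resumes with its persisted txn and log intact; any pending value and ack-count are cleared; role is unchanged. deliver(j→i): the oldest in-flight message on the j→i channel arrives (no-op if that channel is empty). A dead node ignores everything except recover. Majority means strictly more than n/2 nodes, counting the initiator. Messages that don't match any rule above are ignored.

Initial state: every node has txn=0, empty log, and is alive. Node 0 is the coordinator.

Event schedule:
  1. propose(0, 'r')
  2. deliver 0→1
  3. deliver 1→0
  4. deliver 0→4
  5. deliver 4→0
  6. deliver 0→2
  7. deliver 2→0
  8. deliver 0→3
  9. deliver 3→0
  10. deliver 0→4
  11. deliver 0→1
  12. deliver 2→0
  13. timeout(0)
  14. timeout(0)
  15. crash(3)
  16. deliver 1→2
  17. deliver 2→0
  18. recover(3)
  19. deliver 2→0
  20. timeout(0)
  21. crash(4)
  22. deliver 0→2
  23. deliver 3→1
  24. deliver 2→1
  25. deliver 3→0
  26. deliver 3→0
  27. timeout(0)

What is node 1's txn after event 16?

1

1. propose(0,'r'):  <0:coor t1 ->
2. deliver 0→1:  <1:part t1 ->
3. deliver 1→0:  nop
4. deliver 0→4:  <4:part t1 ->
5. deliver 4→0:  nop
6. deliver 0→2:  <2:part t1 ->
7. deliver 2→0:  nop
8. deliver 0→3:  <3:part t1 ->
9. deliver 3→0:  <0:coor t1 r>
10. deliver 0→4:  <4:part t1 r>
11. deliver 0→1:  <1:part t1 r>
12. deliver 2→0:  nop
13. timeout(0):  <0:coor t2 r>
14. timeout(0):  <0:coor t3 r>
15. crash(3):  <3:✗part t1 ->
16. deliver 1→2:  nop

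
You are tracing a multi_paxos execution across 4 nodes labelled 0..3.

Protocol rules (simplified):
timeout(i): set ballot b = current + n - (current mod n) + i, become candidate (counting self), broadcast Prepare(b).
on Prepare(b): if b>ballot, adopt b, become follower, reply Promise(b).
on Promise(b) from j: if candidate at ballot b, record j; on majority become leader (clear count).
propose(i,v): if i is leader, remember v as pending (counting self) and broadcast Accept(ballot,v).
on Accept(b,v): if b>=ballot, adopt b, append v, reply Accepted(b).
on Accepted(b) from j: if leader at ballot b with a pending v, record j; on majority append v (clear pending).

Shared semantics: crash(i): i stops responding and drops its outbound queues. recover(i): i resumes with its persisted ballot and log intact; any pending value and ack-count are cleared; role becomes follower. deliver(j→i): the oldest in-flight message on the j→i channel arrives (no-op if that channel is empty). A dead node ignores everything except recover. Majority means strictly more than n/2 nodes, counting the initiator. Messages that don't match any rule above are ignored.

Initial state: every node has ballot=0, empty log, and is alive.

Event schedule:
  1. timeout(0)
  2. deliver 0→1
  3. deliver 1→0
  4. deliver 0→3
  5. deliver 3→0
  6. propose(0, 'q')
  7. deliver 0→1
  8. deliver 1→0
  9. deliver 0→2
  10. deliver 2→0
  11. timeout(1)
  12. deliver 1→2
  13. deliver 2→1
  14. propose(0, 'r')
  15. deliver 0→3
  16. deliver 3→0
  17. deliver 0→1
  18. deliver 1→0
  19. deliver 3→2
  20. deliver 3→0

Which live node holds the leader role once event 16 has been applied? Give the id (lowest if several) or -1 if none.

[1] timeout(0) → N0(cand b4 [-])
[2] deliver 0→1 → N1(foll b4 [-])
[3] deliver 1→0 → ∅
[4] deliver 0→3 → N3(foll b4 [-])
[5] deliver 3→0 → N0(lead b4 [-])
[6] propose(0,'q') → ∅
[7] deliver 0→1 → N1(foll b4 [q])
[8] deliver 1→0 → ∅
[9] deliver 0→2 → N2(foll b4 [-])
[10] deliver 2→0 → ∅
[11] timeout(1) → N1(cand b9 [q])
[12] deliver 1→2 → N2(foll b9 [-])
[13] deliver 2→1 → ∅
[14] propose(0,'r') → ∅
[15] deliver 0→3 → N3(foll b4 [q])
[16] deliver 3→0 → ∅

0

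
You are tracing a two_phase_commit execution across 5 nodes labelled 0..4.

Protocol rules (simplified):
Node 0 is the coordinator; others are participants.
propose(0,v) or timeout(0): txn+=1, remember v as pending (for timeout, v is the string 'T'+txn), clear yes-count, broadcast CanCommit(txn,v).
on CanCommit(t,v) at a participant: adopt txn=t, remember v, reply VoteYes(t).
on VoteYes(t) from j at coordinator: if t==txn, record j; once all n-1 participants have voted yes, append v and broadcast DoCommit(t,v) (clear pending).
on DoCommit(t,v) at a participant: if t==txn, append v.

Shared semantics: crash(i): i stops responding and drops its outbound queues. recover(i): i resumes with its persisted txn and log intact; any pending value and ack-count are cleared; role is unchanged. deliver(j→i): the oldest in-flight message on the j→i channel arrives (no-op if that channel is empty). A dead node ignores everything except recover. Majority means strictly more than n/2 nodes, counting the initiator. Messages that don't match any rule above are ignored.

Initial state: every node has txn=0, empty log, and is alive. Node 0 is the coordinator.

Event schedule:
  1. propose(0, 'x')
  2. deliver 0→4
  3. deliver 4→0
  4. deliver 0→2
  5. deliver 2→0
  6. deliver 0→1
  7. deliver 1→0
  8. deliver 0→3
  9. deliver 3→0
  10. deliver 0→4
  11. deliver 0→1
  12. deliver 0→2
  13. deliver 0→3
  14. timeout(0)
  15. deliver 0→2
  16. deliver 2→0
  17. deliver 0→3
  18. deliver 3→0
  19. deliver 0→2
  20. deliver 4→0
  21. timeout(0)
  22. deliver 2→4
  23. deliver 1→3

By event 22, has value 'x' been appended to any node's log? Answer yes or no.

[1] propose(0,'x') → N0(coor t1 [-])
[2] deliver 0→4 → N4(part t1 [-])
[3] deliver 4→0 → ∅
[4] deliver 0→2 → N2(part t1 [-])
[5] deliver 2→0 → ∅
[6] deliver 0→1 → N1(part t1 [-])
[7] deliver 1→0 → ∅
[8] deliver 0→3 → N3(part t1 [-])
[9] deliver 3→0 → N0(coor t1 [x])
[10] deliver 0→4 → N4(part t1 [x])
[11] deliver 0→1 → N1(part t1 [x])
[12] deliver 0→2 → N2(part t1 [x])
[13] deliver 0→3 → N3(part t1 [x])
[14] timeout(0) → N0(coor t2 [x])
[15] deliver 0→2 → N2(part t2 [x])
[16] deliver 2→0 → ∅
[17] deliver 0→3 → N3(part t2 [x])
[18] deliver 3→0 → ∅
[19] deliver 0→2 → ∅
[20] deliver 4→0 → ∅
[21] timeout(0) → N0(coor t3 [x])
[22] deliver 2→4 → ∅

yes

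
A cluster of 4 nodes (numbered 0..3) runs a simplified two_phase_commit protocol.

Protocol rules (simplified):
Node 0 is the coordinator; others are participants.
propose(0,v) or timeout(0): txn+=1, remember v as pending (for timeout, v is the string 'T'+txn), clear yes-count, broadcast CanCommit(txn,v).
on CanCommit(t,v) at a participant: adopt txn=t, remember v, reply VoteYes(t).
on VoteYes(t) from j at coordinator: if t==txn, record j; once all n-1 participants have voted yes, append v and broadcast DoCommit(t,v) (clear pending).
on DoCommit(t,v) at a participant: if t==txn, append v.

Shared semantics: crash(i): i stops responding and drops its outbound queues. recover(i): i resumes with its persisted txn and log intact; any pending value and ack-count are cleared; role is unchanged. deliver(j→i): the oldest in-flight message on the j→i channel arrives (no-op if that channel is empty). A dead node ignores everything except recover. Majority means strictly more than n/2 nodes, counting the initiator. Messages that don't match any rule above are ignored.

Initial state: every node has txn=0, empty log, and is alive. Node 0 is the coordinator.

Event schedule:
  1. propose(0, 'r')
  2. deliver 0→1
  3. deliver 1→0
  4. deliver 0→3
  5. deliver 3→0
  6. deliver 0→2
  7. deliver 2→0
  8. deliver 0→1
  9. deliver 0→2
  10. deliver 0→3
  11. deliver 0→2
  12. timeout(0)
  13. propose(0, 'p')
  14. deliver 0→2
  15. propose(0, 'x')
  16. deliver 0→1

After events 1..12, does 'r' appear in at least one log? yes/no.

1. propose(0,'r'):  <0:coor t1 ->
2. deliver 0→1:  <1:part t1 ->
3. deliver 1→0:  nop
4. deliver 0→3:  <3:part t1 ->
5. deliver 3→0:  nop
6. deliver 0→2:  <2:part t1 ->
7. deliver 2→0:  <0:coor t1 r>
8. deliver 0→1:  <1:part t1 r>
9. deliver 0→2:  <2:part t1 r>
10. deliver 0→3:  <3:part t1 r>
11. deliver 0→2:  nop
12. timeout(0):  <0:coor t2 r>

yes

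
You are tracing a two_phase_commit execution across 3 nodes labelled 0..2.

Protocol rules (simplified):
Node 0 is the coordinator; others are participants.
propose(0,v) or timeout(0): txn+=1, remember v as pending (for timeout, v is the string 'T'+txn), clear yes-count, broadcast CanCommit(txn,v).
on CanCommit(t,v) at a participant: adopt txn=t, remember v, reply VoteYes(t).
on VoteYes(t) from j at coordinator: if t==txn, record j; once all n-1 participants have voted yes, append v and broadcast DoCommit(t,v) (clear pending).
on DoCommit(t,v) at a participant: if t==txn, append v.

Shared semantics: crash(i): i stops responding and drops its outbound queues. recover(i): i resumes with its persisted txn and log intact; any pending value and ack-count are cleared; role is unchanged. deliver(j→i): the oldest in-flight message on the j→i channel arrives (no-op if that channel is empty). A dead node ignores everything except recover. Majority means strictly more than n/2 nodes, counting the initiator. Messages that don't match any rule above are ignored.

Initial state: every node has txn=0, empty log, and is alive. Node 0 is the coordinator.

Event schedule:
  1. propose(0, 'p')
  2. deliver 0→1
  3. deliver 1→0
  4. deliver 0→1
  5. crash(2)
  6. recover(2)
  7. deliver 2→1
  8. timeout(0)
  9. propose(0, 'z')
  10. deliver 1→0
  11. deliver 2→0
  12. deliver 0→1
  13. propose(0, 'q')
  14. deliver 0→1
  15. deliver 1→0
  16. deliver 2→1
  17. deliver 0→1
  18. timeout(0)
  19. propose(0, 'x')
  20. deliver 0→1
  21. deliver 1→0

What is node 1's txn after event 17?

4

1. propose(0,'p'):  <0:coor t1 ->
2. deliver 0→1:  <1:part t1 ->
3. deliver 1→0:  nop
4. deliver 0→1:  nop
5. crash(2):  <2:✗part t0 ->
6. recover(2):  <2:part t0 ->
7. deliver 2→1:  nop
8. timeout(0):  <0:coor t2 ->
9. propose(0,'z'):  <0:coor t3 ->
10. deliver 1→0:  nop
11. deliver 2→0:  nop
12. deliver 0→1:  <1:part t2 ->
13. propose(0,'q'):  <0:coor t4 ->
14. deliver 0→1:  <1:part t3 ->
15. deliver 1→0:  nop
16. deliver 2→1:  nop
17. deliver 0→1:  <1:part t4 ->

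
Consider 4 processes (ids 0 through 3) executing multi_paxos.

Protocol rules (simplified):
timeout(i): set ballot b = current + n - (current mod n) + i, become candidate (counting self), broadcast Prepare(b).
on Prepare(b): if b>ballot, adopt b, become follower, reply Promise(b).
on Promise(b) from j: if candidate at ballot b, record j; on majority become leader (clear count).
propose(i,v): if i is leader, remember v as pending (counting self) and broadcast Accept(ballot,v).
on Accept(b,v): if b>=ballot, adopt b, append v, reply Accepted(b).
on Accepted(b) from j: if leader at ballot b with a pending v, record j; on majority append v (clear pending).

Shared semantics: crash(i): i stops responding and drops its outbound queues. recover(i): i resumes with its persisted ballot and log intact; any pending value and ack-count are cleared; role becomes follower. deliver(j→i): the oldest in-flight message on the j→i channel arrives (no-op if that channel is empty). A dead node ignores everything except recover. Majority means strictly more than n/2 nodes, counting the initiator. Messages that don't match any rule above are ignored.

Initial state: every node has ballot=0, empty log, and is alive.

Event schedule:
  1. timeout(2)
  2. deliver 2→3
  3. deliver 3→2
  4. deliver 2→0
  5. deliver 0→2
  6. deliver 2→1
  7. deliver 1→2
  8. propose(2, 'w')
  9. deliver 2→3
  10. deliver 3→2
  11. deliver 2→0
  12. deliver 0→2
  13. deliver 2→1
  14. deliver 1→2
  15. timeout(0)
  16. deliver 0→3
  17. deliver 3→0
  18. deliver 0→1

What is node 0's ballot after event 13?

step 1 timeout(2): 2={cand,b=6,log=-}
step 2 deliver 2→3: 3={foll,b=6,log=-}
step 3 deliver 3→2: —
step 4 deliver 2→0: 0={foll,b=6,log=-}
step 5 deliver 0→2: 2={lead,b=6,log=-}
step 6 deliver 2→1: 1={foll,b=6,log=-}
step 7 deliver 1→2: —
step 8 propose(2,'w'): —
step 9 deliver 2→3: 3={foll,b=6,log=w}
step 10 deliver 3→2: —
step 11 deliver 2→0: 0={foll,b=6,log=w}
step 12 deliver 0→2: 2={lead,b=6,log=w}
step 13 deliver 2→1: 1={foll,b=6,log=w}

6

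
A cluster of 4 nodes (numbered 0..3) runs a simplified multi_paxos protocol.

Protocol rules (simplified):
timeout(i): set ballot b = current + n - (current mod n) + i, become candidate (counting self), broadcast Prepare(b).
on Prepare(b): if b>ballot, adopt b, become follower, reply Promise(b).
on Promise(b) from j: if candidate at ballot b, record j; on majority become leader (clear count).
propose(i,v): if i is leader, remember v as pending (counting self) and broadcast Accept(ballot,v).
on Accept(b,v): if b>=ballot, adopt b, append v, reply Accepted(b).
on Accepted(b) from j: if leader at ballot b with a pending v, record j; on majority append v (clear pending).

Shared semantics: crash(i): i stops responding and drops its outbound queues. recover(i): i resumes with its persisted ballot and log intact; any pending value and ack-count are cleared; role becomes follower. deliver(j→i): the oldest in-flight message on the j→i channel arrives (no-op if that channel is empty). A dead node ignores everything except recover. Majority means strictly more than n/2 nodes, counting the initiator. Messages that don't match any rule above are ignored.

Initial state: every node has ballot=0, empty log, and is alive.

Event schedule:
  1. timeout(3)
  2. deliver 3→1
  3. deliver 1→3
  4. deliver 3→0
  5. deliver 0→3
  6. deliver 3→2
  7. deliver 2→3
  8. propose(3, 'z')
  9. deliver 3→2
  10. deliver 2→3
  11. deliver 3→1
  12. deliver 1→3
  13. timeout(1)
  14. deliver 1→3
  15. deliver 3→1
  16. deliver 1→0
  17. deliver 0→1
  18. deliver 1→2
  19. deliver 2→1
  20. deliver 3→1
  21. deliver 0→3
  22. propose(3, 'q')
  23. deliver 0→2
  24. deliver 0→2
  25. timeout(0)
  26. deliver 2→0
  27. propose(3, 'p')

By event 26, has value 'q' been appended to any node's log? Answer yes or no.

[1] timeout(3) → N3(cand b7 [-])
[2] deliver 3→1 → N1(foll b7 [-])
[3] deliver 1→3 → ∅
[4] deliver 3→0 → N0(foll b7 [-])
[5] deliver 0→3 → N3(lead b7 [-])
[6] deliver 3→2 → N2(foll b7 [-])
[7] deliver 2→3 → ∅
[8] propose(3,'z') → ∅
[9] deliver 3→2 → N2(foll b7 [z])
[10] deliver 2→3 → ∅
[11] deliver 3→1 → N1(foll b7 [z])
[12] deliver 1→3 → N3(lead b7 [z])
[13] timeout(1) → N1(cand b9 [z])
[14] deliver 1→3 → N3(foll b9 [z])
[15] deliver 3→1 → ∅
[16] deliver 1→0 → N0(foll b9 [-])
[17] deliver 0→1 → N1(lead b9 [z])
[18] deliver 1→2 → N2(foll b9 [z])
[19] deliver 2→1 → ∅
[20] deliver 3→1 → ∅
[21] deliver 0→3 → ∅
[22] propose(3,'q') → ∅
[23] deliver 0→2 → ∅
[24] deliver 0→2 → ∅
[25] timeout(0) → N0(cand b12 [-])
[26] deliver 2→0 → ∅

no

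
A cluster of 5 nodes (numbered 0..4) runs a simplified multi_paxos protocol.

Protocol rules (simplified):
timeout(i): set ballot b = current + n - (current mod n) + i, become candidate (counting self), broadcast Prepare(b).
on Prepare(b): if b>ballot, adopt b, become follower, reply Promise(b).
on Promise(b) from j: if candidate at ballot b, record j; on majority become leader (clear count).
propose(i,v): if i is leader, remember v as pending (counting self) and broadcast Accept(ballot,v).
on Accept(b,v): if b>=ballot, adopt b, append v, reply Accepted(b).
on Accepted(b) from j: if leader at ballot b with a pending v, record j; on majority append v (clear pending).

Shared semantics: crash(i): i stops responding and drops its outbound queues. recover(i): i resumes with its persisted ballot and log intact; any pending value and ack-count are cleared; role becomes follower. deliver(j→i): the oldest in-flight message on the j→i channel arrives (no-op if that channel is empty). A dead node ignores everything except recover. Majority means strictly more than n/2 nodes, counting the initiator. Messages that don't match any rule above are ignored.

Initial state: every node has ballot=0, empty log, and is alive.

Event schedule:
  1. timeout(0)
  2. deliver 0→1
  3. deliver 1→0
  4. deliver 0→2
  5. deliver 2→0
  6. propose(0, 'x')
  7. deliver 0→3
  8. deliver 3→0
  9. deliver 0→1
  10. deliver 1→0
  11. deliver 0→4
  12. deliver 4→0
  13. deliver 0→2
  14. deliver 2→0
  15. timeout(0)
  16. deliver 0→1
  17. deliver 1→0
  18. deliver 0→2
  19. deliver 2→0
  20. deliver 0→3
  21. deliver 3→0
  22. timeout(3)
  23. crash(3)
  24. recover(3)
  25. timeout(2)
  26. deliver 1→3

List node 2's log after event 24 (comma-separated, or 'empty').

x

after 1 — timeout(0): n0:cand/b5/[-]
after 2 — deliver 0→1: n1:foll/b5/[-]
after 3 — deliver 1→0: ·
after 4 — deliver 0→2: n2:foll/b5/[-]
after 5 — deliver 2→0: n0:lead/b5/[-]
after 6 — propose(0,'x'): ·
after 7 — deliver 0→3: n3:foll/b5/[-]
after 8 — deliver 3→0: ·
after 9 — deliver 0→1: n1:foll/b5/[x]
after 10 — deliver 1→0: ·
after 11 — deliver 0→4: n4:foll/b5/[-]
after 12 — deliver 4→0: ·
after 13 — deliver 0→2: n2:foll/b5/[x]
after 14 — deliver 2→0: n0:lead/b5/[x]
after 15 — timeout(0): n0:cand/b10/[x]
after 16 — deliver 0→1: n1:foll/b10/[x]
after 17 — deliver 1→0: ·
after 18 — deliver 0→2: n2:foll/b10/[x]
after 19 — deliver 2→0: n0:lead/b10/[x]
after 20 — deliver 0→3: n3:foll/b5/[x]
after 21 — deliver 3→0: ·
after 22 — timeout(3): n3:cand/b13/[x]
after 23 — crash(3): n3:✗cand/b13/[x]
after 24 — recover(3): n3:foll/b13/[x]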